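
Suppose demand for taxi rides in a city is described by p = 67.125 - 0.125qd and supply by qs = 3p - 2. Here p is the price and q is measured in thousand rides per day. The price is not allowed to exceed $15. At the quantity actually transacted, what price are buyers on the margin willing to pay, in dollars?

Rearranging demand gives qd = 537 - 8p. Equilibrium: 537 - 8p = 3p - 2, so 539 = 11p and p* = 49, q* = 145.
Since 15 < 49, the ceiling is binding.
At p = 15: qd = 537 - 8·15 = 417 and qs = 3·15 - 2 = 43.
Only 43 units reach the market. On the demand curve, the marginal buyer's willingness to pay at q = 43 is (537 - 43)/8 = 61.75.

61.75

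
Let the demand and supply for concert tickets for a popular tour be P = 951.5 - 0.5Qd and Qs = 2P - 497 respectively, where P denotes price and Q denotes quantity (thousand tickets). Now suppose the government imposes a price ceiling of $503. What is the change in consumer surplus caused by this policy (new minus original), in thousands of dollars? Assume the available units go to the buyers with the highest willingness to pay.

Rearranging demand gives Qd = 1903 - 2P. Equilibrium: 1903 - 2P = 2P - 497, so 2400 = 4P and P* = 600, Q* = 703.
Because the ceiling (503) lies below the market-clearing price, it is binding.
At P = 503: Qd = 1903 - 2·503 = 897 and Qs = 2·503 - 497 = 509.
Consumer surplus without the control is ½ · (951.5 - 600) · 703 = 123552.25.
With the ceiling, 509 units are sold at 503 (assume they go to the highest-value buyers). The demand price at Q = 509 is 697, so CS = ½ · [(951.5 - 503) + (697 - 503)] · 509 = 163516.25.
Change in consumer surplus = 163516.25 - 123552.25 = 39964.

39964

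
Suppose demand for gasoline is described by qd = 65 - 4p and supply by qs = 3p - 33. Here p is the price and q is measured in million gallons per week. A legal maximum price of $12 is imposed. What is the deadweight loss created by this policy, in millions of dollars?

10.5

In a free market, 65 - 4p = 3p - 33 gives the equilibrium p* = 14, q* = 9.
Because the ceiling (12) lies below the market-clearing price, it is binding.
At p = 12: qd = 65 - 4·12 = 17 and qs = 3·12 - 33 = 3.
Quantity traded falls to 3. At q = 3 the demand price is (65 - 3)/4 = 15.5 and the supply price is (33 + 3)/3 = 12.
Deadweight loss = ½ · (15.5 - 12) · (9 - 3) = ½ · 3.5 · 6 = 10.5.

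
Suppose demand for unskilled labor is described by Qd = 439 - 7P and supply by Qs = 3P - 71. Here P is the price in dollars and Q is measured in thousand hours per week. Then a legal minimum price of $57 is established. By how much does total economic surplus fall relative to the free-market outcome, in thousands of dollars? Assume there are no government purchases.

Setting quantity demanded equal to quantity supplied, 439 - 7P = 3P - 71, gives P* = 51 and Q* = 82.
The floor of 57 is above the equilibrium price 51, so it binds.
At P = 57: Qd = 439 - 7·57 = 40 and Qs = 3·57 - 71 = 100.
Quantity traded falls to 40. At Q = 40 the demand price is (439 - 40)/7 = 57 and the supply price is (71 + 40)/3 = 37.
Deadweight loss = ½ · (57 - 37) · (82 - 40) = ½ · 20 · 42 = 420.

420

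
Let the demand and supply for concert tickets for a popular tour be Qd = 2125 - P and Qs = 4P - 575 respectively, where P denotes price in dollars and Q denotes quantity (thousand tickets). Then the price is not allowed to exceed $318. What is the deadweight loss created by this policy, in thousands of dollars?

In a free market, 2125 - P = 4P - 575 gives the equilibrium P* = 540, Q* = 1585.
Since 318 < 540, the ceiling is binding.
At P = 318: Qd = 2125 - 318 = 1807 and Qs = 4·318 - 575 = 697.
Quantity traded falls to 697. At Q = 697 the demand price is 2125 - 697 = 1428 and the supply price is (575 + 697)/4 = 318.
Deadweight loss = ½ · (1428 - 318) · (1585 - 697) = ½ · 1110 · 888 = 492840.

492840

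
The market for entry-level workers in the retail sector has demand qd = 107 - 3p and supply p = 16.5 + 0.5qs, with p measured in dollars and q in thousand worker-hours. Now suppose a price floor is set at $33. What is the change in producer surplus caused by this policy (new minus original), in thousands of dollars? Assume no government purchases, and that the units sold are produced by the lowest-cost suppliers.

-16.25

Rearranging supply gives qs = 2p - 33. In a free market, 107 - 3p = 2p - 33 gives the equilibrium p* = 28, q* = 23.
The floor of 33 is above the equilibrium price 28, so it binds.
At p = 33: qd = 107 - 3·33 = 8 and qs = 2·33 - 33 = 33.
Producer surplus without the control is ½ · (28 - 16.5) · 23 = 132.25.
With the floor, 8 units are sold at 33. The supply price at q = 8 is 20.5, so PS = ½ · [(33 - 16.5) + (33 - 20.5)] · 8 = 116.
Change in producer surplus = 116 - 132.25 = -16.25.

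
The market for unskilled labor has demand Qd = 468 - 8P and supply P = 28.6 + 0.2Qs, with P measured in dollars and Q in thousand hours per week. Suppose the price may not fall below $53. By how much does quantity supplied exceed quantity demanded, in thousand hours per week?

Rearranging supply gives Qs = 5P - 143. Equilibrium: 468 - 8P = 5P - 143, so 611 = 13P and P* = 47, Q* = 92.
Since 53 > 47, the floor is binding.
At P = 53: Qd = 468 - 8·53 = 44 and Qs = 5·53 - 143 = 122.
Surplus = Qs - Qd = 122 - 44 = 78.

78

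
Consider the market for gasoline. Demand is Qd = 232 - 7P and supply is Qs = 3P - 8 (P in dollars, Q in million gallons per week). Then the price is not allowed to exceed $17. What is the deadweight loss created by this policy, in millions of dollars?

105

Equilibrium: 232 - 7P = 3P - 8, so 240 = 10P and P* = 24, Q* = 64.
The ceiling of 17 is below the equilibrium price 24, so it binds.
At P = 17: Qd = 232 - 7·17 = 113 and Qs = 3·17 - 8 = 43.
Quantity traded falls to 43. At Q = 43 the demand price is (232 - 43)/7 = 27 and the supply price is (8 + 43)/3 = 17.
Deadweight loss = ½ · (27 - 17) · (64 - 43) = ½ · 10 · 21 = 105.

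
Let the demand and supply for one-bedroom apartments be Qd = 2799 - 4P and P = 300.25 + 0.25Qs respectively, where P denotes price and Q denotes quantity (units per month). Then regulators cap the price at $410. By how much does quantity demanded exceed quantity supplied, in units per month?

Rearranging supply gives Qs = 4P - 1201. Setting quantity demanded equal to quantity supplied, 2799 - 4P = 4P - 1201, gives P* = 500 and Q* = 799.
The ceiling of 410 is below the equilibrium price 500, so it binds.
At P = 410: Qd = 2799 - 4·410 = 1159 and Qs = 4·410 - 1201 = 439.
Shortage = Qd - Qs = 1159 - 439 = 720.

720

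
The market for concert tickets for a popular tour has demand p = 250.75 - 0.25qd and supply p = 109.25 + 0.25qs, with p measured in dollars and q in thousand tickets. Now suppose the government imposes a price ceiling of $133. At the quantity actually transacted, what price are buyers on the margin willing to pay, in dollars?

227

Rearranging demand gives qd = 1003 - 4p; rearranging supply gives qs = 4p - 437. Without the control the market clears where 1003 - 4p = 4p - 437, i.e. p* = 180 and q* = 283.
Since 133 < 180, the ceiling is binding.
At p = 133: qd = 1003 - 4·133 = 471 and qs = 4·133 - 437 = 95.
Only 95 units reach the market. On the demand curve, the marginal buyer's willingness to pay at q = 95 is (1003 - 95)/4 = 227.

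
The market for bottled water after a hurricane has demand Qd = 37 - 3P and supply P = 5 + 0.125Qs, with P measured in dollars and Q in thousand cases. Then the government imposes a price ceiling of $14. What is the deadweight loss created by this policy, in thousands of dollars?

0

Rearranging supply gives Qs = 8P - 40. Equilibrium: 37 - 3P = 8P - 40, so 77 = 11P and P* = 7, Q* = 16.
The ceiling of 14 is above the equilibrium price 7, so it is not binding; the market clears at P* = 7, Q* = 16.
Since the control does not bind, no trades are prevented and deadweight loss is zero.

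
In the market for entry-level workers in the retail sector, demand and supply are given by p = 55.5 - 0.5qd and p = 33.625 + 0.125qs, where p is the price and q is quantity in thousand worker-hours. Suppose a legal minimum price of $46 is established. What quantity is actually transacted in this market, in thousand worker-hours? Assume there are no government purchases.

Rearranging demand gives qd = 111 - 2p; rearranging supply gives qs = 8p - 269. Setting quantity demanded equal to quantity supplied, 111 - 2p = 8p - 269, gives p* = 38 and q* = 35.
Since 46 > 38, the floor is binding.
At p = 46: qd = 111 - 2·46 = 19 and qs = 8·46 - 269 = 99.
The quantity actually transacted is the short side, demand: 19.

19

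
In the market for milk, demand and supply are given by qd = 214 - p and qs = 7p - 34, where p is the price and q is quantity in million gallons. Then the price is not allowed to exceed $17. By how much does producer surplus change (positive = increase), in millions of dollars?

-1876

Without the control the market clears where 214 - p = 7p - 34, i.e. p* = 31 and q* = 183.
Since 17 < 31, the ceiling is binding.
At p = 17: qd = 214 - 17 = 197 and qs = 7·17 - 34 = 85.
Producer surplus without the control is ½ · (31 - 34/7) · 183 = 33489/14.
With the ceiling, producers sell 85 units at 17, so PS = ½ · (17 - 34/7) · 85 = 7225/14.
Change in producer surplus = 7225/14 - 33489/14 = -1876.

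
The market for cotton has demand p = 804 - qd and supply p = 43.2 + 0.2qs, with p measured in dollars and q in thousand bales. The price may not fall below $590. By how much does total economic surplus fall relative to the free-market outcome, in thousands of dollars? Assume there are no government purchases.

Rearranging demand gives qd = 804 - p; rearranging supply gives qs = 5p - 216. In a free market, 804 - p = 5p - 216 gives the equilibrium p* = 170, q* = 634.
Since 590 > 170, the floor is binding.
At p = 590: qd = 804 - 590 = 214 and qs = 5·590 - 216 = 2734.
Quantity traded falls to 214. At q = 214 the demand price is 804 - 214 = 590 and the supply price is (216 + 214)/5 = 86.
Deadweight loss = ½ · (590 - 86) · (634 - 214) = ½ · 504 · 420 = 105840.

105840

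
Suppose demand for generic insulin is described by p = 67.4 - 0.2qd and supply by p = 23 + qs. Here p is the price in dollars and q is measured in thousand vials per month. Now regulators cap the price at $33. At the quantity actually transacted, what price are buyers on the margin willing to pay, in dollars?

Rearranging demand gives qd = 337 - 5p; rearranging supply gives qs = p - 23. In a free market, 337 - 5p = p - 23 gives the equilibrium p* = 60, q* = 37.
Because the ceiling (33) lies below the market-clearing price, it is binding.
At p = 33: qd = 337 - 5·33 = 172 and qs = 33 - 23 = 10.
Only 10 units reach the market. On the demand curve, the marginal buyer's willingness to pay at q = 10 is (337 - 10)/5 = 65.4.

65.4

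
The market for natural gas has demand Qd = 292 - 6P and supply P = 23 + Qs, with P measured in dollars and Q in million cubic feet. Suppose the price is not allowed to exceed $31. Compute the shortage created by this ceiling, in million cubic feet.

98

Rearranging supply gives Qs = P - 23. In a free market, 292 - 6P = P - 23 gives the equilibrium P* = 45, Q* = 22.
Since 31 < 45, the ceiling is binding.
At P = 31: Qd = 292 - 6·31 = 106 and Qs = 31 - 23 = 8.
Shortage = Qd - Qs = 106 - 8 = 98.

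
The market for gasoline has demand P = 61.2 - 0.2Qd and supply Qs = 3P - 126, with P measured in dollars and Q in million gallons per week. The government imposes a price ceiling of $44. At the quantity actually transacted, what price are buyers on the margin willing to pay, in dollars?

60

Rearranging demand gives Qd = 306 - 5P. In a free market, 306 - 5P = 3P - 126 gives the equilibrium P* = 54, Q* = 36.
Because the ceiling (44) lies below the market-clearing price, it is binding.
At P = 44: Qd = 306 - 5·44 = 86 and Qs = 3·44 - 126 = 6.
Only 6 units reach the market. On the demand curve, the marginal buyer's willingness to pay at Q = 6 is (306 - 6)/5 = 60.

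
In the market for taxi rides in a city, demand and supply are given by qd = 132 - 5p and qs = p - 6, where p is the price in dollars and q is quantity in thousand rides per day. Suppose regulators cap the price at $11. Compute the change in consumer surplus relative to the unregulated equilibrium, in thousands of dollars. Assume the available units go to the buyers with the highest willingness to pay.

Without the control the market clears where 132 - 5p = p - 6, i.e. p* = 23 and q* = 17.
Since 11 < 23, the ceiling is binding.
At p = 11: qd = 132 - 5·11 = 77 and qs = 11 - 6 = 5.
Consumer surplus without the control is ½ · (26.4 - 23) · 17 = 28.9.
With the ceiling, 5 units are sold at 11 (assume they go to the highest-value buyers). The demand price at q = 5 is 25.4, so CS = ½ · [(26.4 - 11) + (25.4 - 11)] · 5 = 74.5.
Change in consumer surplus = 74.5 - 28.9 = 45.6.

45.6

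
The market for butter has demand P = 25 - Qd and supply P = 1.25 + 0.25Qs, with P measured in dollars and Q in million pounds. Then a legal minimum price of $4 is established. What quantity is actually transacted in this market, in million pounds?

19

Rearranging demand gives Qd = 25 - P; rearranging supply gives Qs = 4P - 5. Setting quantity demanded equal to quantity supplied, 25 - P = 4P - 5, gives P* = 6 and Q* = 19.
The floor of 4 is below the equilibrium price 6, so it is not binding; the market clears at P* = 6, Q* = 19.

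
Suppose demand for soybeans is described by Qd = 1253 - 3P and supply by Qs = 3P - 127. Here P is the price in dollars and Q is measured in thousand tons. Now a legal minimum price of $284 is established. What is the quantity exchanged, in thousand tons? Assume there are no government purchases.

401

In a free market, 1253 - 3P = 3P - 127 gives the equilibrium P* = 230, Q* = 563.
Because the floor (284) lies above the market-clearing price, it is binding.
At P = 284: Qd = 1253 - 3·284 = 401 and Qs = 3·284 - 127 = 725.
The quantity actually transacted is the short side, demand: 401.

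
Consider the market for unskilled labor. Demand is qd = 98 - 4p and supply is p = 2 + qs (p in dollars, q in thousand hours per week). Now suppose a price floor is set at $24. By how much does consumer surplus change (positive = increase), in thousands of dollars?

Rearranging supply gives qs = p - 2. Setting quantity demanded equal to quantity supplied, 98 - 4p = p - 2, gives p* = 20 and q* = 18.
Because the floor (24) lies above the market-clearing price, it is binding.
At p = 24: qd = 98 - 4·24 = 2 and qs = 24 - 2 = 22.
Consumer surplus without the control is ½ · (24.5 - 20) · 18 = 40.5.
With the floor, consumers buy 2 units at 24, so CS = ½ · (24.5 - 24) · 2 = 0.5.
Change in consumer surplus = 0.5 - 40.5 = -40.

-40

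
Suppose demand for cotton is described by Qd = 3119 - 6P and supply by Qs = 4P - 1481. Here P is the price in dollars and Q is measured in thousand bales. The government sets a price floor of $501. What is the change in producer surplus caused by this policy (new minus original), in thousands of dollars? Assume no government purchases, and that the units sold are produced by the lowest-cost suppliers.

-2931.5

In a free market, 3119 - 6P = 4P - 1481 gives the equilibrium P* = 460, Q* = 359.
The floor of 501 is above the equilibrium price 460, so it binds.
At P = 501: Qd = 3119 - 6·501 = 113 and Qs = 4·501 - 1481 = 523.
Producer surplus without the control is ½ · (460 - 370.25) · 359 = 16110.125.
With the floor, 113 units are sold at 501. The supply price at Q = 113 is 398.5, so PS = ½ · [(501 - 370.25) + (501 - 398.5)] · 113 = 13178.625.
Change in producer surplus = 13178.625 - 16110.125 = -2931.5.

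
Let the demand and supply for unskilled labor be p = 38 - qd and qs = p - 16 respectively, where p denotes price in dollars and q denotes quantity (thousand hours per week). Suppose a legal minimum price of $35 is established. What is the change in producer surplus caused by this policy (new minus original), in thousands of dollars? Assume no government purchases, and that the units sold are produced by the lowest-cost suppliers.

Rearranging demand gives qd = 38 - p. Equilibrium: 38 - p = p - 16, so 54 = 2p and p* = 27, q* = 11.
The floor of 35 is above the equilibrium price 27, so it binds.
At p = 35: qd = 38 - 35 = 3 and qs = 35 - 16 = 19.
Producer surplus without the control is ½ · (27 - 16) · 11 = 60.5.
With the floor, 3 units are sold at 35. The supply price at q = 3 is 19, so PS = ½ · [(35 - 16) + (35 - 19)] · 3 = 52.5.
Change in producer surplus = 52.5 - 60.5 = -8.

-8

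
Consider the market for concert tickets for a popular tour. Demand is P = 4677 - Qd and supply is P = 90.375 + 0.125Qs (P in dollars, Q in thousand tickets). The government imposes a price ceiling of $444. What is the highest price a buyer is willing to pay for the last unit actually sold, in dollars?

1848

Rearranging demand gives Qd = 4677 - P; rearranging supply gives Qs = 8P - 723. Setting quantity demanded equal to quantity supplied, 4677 - P = 8P - 723, gives P* = 600 and Q* = 4077.
The ceiling of 444 is below the equilibrium price 600, so it binds.
At P = 444: Qd = 4677 - 444 = 4233 and Qs = 8·444 - 723 = 2829.
Only 2829 units reach the market. On the demand curve, the marginal buyer's willingness to pay at Q = 2829 is (4677 - 2829) = 1848.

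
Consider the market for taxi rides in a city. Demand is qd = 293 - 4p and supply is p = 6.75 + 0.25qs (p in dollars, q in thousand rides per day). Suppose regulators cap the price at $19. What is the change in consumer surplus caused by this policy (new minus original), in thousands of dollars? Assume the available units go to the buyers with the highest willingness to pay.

Rearranging supply gives qs = 4p - 27. Without the control the market clears where 293 - 4p = 4p - 27, i.e. p* = 40 and q* = 133.
The ceiling of 19 is below the equilibrium price 40, so it binds.
At p = 19: qd = 293 - 4·19 = 217 and qs = 4·19 - 27 = 49.
Consumer surplus without the control is ½ · (73.25 - 40) · 133 = 2211.125.
With the ceiling, 49 units are sold at 19 (assume they go to the highest-value buyers). The demand price at q = 49 is 61, so CS = ½ · [(73.25 - 19) + (61 - 19)] · 49 = 2358.125.
Change in consumer surplus = 2358.125 - 2211.125 = 147.

147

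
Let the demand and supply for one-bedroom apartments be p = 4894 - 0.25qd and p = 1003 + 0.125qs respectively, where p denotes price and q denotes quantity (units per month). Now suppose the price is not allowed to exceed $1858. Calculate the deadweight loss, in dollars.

Rearranging demand gives qd = 19576 - 4p; rearranging supply gives qs = 8p - 8024. In a free market, 19576 - 4p = 8p - 8024 gives the equilibrium p* = 2300, q* = 10376.
The ceiling of 1858 is below the equilibrium price 2300, so it binds.
At p = 1858: qd = 19576 - 4·1858 = 12144 and qs = 8·1858 - 8024 = 6840.
Quantity traded falls to 6840. At q = 6840 the demand price is (19576 - 6840)/4 = 3184 and the supply price is (8024 + 6840)/8 = 1858.
Deadweight loss = ½ · (3184 - 1858) · (10376 - 6840) = ½ · 1326 · 3536 = 2344368.

2344368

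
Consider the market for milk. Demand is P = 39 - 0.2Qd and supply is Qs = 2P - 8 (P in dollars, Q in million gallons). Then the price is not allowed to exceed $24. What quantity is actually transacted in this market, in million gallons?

Rearranging demand gives Qd = 195 - 5P. Setting quantity demanded equal to quantity supplied, 195 - 5P = 2P - 8, gives P* = 29 and Q* = 50.
The ceiling of 24 is below the equilibrium price 29, so it binds.
At P = 24: Qd = 195 - 5·24 = 75 and Qs = 2·24 - 8 = 40.
The quantity actually transacted is the short side, supply: 40.

40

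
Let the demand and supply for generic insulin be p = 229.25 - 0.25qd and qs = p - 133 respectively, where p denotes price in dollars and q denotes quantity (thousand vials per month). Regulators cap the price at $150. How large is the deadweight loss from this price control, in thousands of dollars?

Rearranging demand gives qd = 917 - 4p. Without the control the market clears where 917 - 4p = p - 133, i.e. p* = 210 and q* = 77.
The ceiling of 150 is below the equilibrium price 210, so it binds.
At p = 150: qd = 917 - 4·150 = 317 and qs = 150 - 133 = 17.
Quantity traded falls to 17. At q = 17 the demand price is (917 - 17)/4 = 225 and the supply price is 133 + 17 = 150.
Deadweight loss = ½ · (225 - 150) · (77 - 17) = ½ · 75 · 60 = 2250.

2250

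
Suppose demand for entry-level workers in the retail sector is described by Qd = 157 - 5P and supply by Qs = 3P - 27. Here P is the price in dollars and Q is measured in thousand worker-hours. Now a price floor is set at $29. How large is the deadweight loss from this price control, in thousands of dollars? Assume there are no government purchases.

In a free market, 157 - 5P = 3P - 27 gives the equilibrium P* = 23, Q* = 42.
Since 29 > 23, the floor is binding.
At P = 29: Qd = 157 - 5·29 = 12 and Qs = 3·29 - 27 = 60.
Quantity traded falls to 12. At Q = 12 the demand price is (157 - 12)/5 = 29 and the supply price is (27 + 12)/3 = 13.
Deadweight loss = ½ · (29 - 13) · (42 - 12) = ½ · 16 · 30 = 240.

240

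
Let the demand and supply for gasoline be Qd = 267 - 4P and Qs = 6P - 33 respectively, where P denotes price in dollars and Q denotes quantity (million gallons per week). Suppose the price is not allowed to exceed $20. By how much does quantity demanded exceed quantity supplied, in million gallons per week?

100

Equilibrium: 267 - 4P = 6P - 33, so 300 = 10P and P* = 30, Q* = 147.
Since 20 < 30, the ceiling is binding.
At P = 20: Qd = 267 - 4·20 = 187 and Qs = 6·20 - 33 = 87.
Shortage = Qd - Qs = 187 - 87 = 100.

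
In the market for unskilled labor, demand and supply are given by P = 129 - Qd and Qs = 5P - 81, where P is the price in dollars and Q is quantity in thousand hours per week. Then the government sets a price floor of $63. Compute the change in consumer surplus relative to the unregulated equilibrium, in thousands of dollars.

Rearranging demand gives Qd = 129 - P. In a free market, 129 - P = 5P - 81 gives the equilibrium P* = 35, Q* = 94.
Because the floor (63) lies above the market-clearing price, it is binding.
At P = 63: Qd = 129 - 63 = 66 and Qs = 5·63 - 81 = 234.
Consumer surplus without the control is ½ · (129 - 35) · 94 = 4418.
With the floor, consumers buy 66 units at 63, so CS = ½ · (129 - 63) · 66 = 2178.
Change in consumer surplus = 2178 - 4418 = -2240.

-2240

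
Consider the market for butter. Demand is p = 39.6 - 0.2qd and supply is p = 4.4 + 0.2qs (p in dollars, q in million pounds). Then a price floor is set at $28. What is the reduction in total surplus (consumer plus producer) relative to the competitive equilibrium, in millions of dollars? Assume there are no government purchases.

180

Rearranging demand gives qd = 198 - 5p; rearranging supply gives qs = 5p - 22. Without the control the market clears where 198 - 5p = 5p - 22, i.e. p* = 22 and q* = 88.
Since 28 > 22, the floor is binding.
At p = 28: qd = 198 - 5·28 = 58 and qs = 5·28 - 22 = 118.
Quantity traded falls to 58. At q = 58 the demand price is (198 - 58)/5 = 28 and the supply price is (22 + 58)/5 = 16.
Deadweight loss = ½ · (28 - 16) · (88 - 58) = ½ · 12 · 30 = 180.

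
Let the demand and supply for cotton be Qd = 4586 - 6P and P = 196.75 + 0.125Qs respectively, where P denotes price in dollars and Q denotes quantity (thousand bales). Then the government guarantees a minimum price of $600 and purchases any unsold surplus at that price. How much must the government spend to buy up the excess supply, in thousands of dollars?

1344000

Rearranging supply gives Qs = 8P - 1574. Without the control the market clears where 4586 - 6P = 8P - 1574, i.e. P* = 440 and Q* = 1946.
Since 600 > 440, the floor is binding.
At P = 600: Qd = 4586 - 6·600 = 986 and Qs = 8·600 - 1574 = 3226.
Surplus = Qs - Qd = 2240.
Government expenditure = surplus × support price = 2240 × 600 = 1344000.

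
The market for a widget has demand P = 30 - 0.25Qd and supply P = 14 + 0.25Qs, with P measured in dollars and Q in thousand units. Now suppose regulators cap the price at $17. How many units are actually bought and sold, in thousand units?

12

Rearranging demand gives Qd = 120 - 4P; rearranging supply gives Qs = 4P - 56. Without the control the market clears where 120 - 4P = 4P - 56, i.e. P* = 22 and Q* = 32.
Because the ceiling (17) lies below the market-clearing price, it is binding.
At P = 17: Qd = 120 - 4·17 = 52 and Qs = 4·17 - 56 = 12.
The quantity actually transacted is the short side, supply: 12.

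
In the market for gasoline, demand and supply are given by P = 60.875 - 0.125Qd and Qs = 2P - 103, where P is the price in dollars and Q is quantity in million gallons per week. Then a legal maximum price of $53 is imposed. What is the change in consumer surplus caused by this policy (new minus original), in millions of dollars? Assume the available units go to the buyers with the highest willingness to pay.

9

Rearranging demand gives Qd = 487 - 8P. Setting quantity demanded equal to quantity supplied, 487 - 8P = 2P - 103, gives P* = 59 and Q* = 15.
The ceiling of 53 is below the equilibrium price 59, so it binds.
At P = 53: Qd = 487 - 8·53 = 63 and Qs = 2·53 - 103 = 3.
Consumer surplus without the control is ½ · (60.875 - 59) · 15 = 14.0625.
With the ceiling, 3 units are sold at 53 (assume they go to the highest-value buyers). The demand price at Q = 3 is 60.5, so CS = ½ · [(60.875 - 53) + (60.5 - 53)] · 3 = 23.0625.
Change in consumer surplus = 23.0625 - 14.0625 = 9.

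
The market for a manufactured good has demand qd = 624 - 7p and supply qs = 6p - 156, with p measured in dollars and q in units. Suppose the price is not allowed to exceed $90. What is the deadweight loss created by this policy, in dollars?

0

Without the control the market clears where 624 - 7p = 6p - 156, i.e. p* = 60 and q* = 204.
The ceiling of 90 is above the equilibrium price 60, so it is not binding; the market clears at p* = 60, q* = 204.
Since the control does not bind, no trades are prevented and deadweight loss is zero.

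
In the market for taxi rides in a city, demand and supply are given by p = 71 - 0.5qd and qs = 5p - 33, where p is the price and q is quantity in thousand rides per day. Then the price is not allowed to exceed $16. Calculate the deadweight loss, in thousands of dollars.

Rearranging demand gives qd = 142 - 2p. Setting quantity demanded equal to quantity supplied, 142 - 2p = 5p - 33, gives p* = 25 and q* = 92.
The ceiling of 16 is below the equilibrium price 25, so it binds.
At p = 16: qd = 142 - 2·16 = 110 and qs = 5·16 - 33 = 47.
Quantity traded falls to 47. At q = 47 the demand price is (142 - 47)/2 = 47.5 and the supply price is (33 + 47)/5 = 16.
Deadweight loss = ½ · (47.5 - 16) · (92 - 47) = ½ · 31.5 · 45 = 708.75.

708.75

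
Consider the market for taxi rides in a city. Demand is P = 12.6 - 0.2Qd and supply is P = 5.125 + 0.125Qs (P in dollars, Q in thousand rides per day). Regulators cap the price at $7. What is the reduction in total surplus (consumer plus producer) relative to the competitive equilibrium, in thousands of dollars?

Rearranging demand gives Qd = 63 - 5P; rearranging supply gives Qs = 8P - 41. Setting quantity demanded equal to quantity supplied, 63 - 5P = 8P - 41, gives P* = 8 and Q* = 23.
The ceiling of 7 is below the equilibrium price 8, so it binds.
At P = 7: Qd = 63 - 5·7 = 28 and Qs = 8·7 - 41 = 15.
Quantity traded falls to 15. At Q = 15 the demand price is (63 - 15)/5 = 9.6 and the supply price is (41 + 15)/8 = 7.
Deadweight loss = ½ · (9.6 - 7) · (23 - 15) = ½ · 2.6 · 8 = 10.4.

10.4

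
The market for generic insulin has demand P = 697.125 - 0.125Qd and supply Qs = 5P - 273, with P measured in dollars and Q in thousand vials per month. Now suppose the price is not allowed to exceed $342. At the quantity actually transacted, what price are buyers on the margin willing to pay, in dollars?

517.5

Rearranging demand gives Qd = 5577 - 8P. Equilibrium: 5577 - 8P = 5P - 273, so 5850 = 13P and P* = 450, Q* = 1977.
Because the ceiling (342) lies below the market-clearing price, it is binding.
At P = 342: Qd = 5577 - 8·342 = 2841 and Qs = 5·342 - 273 = 1437.
Only 1437 units reach the market. On the demand curve, the marginal buyer's willingness to pay at Q = 1437 is (5577 - 1437)/8 = 517.5.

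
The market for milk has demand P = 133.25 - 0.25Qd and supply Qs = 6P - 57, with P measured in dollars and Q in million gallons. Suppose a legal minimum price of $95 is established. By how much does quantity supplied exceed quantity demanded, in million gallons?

360

Rearranging demand gives Qd = 533 - 4P. Equilibrium: 533 - 4P = 6P - 57, so 590 = 10P and P* = 59, Q* = 297.
Because the floor (95) lies above the market-clearing price, it is binding.
At P = 95: Qd = 533 - 4·95 = 153 and Qs = 6·95 - 57 = 513.
Surplus = Qs - Qd = 513 - 153 = 360.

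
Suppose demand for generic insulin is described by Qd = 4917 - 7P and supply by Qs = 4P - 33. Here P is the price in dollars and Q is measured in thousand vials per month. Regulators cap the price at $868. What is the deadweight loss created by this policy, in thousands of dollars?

In a free market, 4917 - 7P = 4P - 33 gives the equilibrium P* = 450, Q* = 1767.
Since 868 is above P* = 450, the ceiling does not bind and the free-market outcome prevails.
Since the control does not bind, no trades are prevented and deadweight loss is zero.

0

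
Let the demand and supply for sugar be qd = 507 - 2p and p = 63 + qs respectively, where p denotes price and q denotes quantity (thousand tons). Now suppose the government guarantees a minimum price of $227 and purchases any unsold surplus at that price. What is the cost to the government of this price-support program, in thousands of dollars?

Rearranging supply gives qs = p - 63. Without the control the market clears where 507 - 2p = p - 63, i.e. p* = 190 and q* = 127.
Because the floor (227) lies above the market-clearing price, it is binding.
At p = 227: qd = 507 - 2·227 = 53 and qs = 227 - 63 = 164.
Surplus = qs - qd = 111.
Government expenditure = surplus × support price = 111 × 227 = 25197.

25197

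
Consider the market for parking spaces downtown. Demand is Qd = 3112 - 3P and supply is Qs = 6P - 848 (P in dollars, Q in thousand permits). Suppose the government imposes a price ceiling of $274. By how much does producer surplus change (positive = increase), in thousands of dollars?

-214804

In a free market, 3112 - 3P = 6P - 848 gives the equilibrium P* = 440, Q* = 1792.
The ceiling of 274 is below the equilibrium price 440, so it binds.
At P = 274: Qd = 3112 - 3·274 = 2290 and Qs = 6·274 - 848 = 796.
Producer surplus without the control is ½ · (440 - 424/3) · 1792 = 802816/3.
With the ceiling, producers sell 796 units at 274, so PS = ½ · (274 - 424/3) · 796 = 158404/3.
Change in producer surplus = 158404/3 - 802816/3 = -214804.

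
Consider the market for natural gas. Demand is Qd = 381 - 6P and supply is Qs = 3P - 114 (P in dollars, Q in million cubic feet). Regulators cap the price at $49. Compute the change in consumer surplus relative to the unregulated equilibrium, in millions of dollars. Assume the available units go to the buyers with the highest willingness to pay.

171

Without the control the market clears where 381 - 6P = 3P - 114, i.e. P* = 55 and Q* = 51.
Since 49 < 55, the ceiling is binding.
At P = 49: Qd = 381 - 6·49 = 87 and Qs = 3·49 - 114 = 33.
Consumer surplus without the control is ½ · (63.5 - 55) · 51 = 216.75.
With the ceiling, 33 units are sold at 49 (assume they go to the highest-value buyers). The demand price at Q = 33 is 58, so CS = ½ · [(63.5 - 49) + (58 - 49)] · 33 = 387.75.
Change in consumer surplus = 387.75 - 216.75 = 171.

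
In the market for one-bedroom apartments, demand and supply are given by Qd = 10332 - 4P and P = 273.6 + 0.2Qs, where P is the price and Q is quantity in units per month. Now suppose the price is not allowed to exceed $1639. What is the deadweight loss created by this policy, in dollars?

Rearranging supply gives Qs = 5P - 1368. Without the control the market clears where 10332 - 4P = 5P - 1368, i.e. P* = 1300 and Q* = 5132.
The ceiling of 1639 is above the equilibrium price 1300, so it is not binding; the market clears at P* = 1300, Q* = 5132.
Since the control does not bind, no trades are prevented and deadweight loss is zero.

0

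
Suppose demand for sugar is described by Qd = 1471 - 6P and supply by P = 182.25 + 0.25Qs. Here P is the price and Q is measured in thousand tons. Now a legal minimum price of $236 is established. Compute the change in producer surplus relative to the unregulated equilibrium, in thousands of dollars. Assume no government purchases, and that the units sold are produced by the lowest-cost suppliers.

-272

Rearranging supply gives Qs = 4P - 729. Equilibrium: 1471 - 6P = 4P - 729, so 2200 = 10P and P* = 220, Q* = 151.
Since 236 > 220, the floor is binding.
At P = 236: Qd = 1471 - 6·236 = 55 and Qs = 4·236 - 729 = 215.
Producer surplus without the control is ½ · (220 - 182.25) · 151 = 2850.125.
With the floor, 55 units are sold at 236. The supply price at Q = 55 is 196, so PS = ½ · [(236 - 182.25) + (236 - 196)] · 55 = 2578.125.
Change in producer surplus = 2578.125 - 2850.125 = -272.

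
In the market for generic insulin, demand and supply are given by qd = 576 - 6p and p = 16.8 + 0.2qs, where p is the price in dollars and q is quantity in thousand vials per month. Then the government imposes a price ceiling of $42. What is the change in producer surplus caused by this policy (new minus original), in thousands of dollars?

-3078

Rearranging supply gives qs = 5p - 84. Setting quantity demanded equal to quantity supplied, 576 - 6p = 5p - 84, gives p* = 60 and q* = 216.
Because the ceiling (42) lies below the market-clearing price, it is binding.
At p = 42: qd = 576 - 6·42 = 324 and qs = 5·42 - 84 = 126.
Producer surplus without the control is ½ · (60 - 16.8) · 216 = 4665.6.
With the ceiling, producers sell 126 units at 42, so PS = ½ · (42 - 16.8) · 126 = 1587.6.
Change in producer surplus = 1587.6 - 4665.6 = -3078.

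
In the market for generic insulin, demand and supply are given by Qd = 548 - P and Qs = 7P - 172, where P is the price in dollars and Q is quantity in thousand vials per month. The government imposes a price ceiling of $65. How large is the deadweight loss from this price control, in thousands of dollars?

17500

Setting quantity demanded equal to quantity supplied, 548 - P = 7P - 172, gives P* = 90 and Q* = 458.
Since 65 < 90, the ceiling is binding.
At P = 65: Qd = 548 - 65 = 483 and Qs = 7·65 - 172 = 283.
Quantity traded falls to 283. At Q = 283 the demand price is 548 - 283 = 265 and the supply price is (172 + 283)/7 = 65.
Deadweight loss = ½ · (265 - 65) · (458 - 283) = ½ · 200 · 175 = 17500.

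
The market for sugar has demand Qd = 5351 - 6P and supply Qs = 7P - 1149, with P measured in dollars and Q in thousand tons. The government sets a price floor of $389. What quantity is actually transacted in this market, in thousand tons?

Without the control the market clears where 5351 - 6P = 7P - 1149, i.e. P* = 500 and Q* = 2351.
Since 389 is below P* = 500, the floor does not bind and the free-market outcome prevails.

2351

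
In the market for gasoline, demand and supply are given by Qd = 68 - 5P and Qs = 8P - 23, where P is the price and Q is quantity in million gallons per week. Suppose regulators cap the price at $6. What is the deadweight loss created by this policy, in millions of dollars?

10.4

Setting quantity demanded equal to quantity supplied, 68 - 5P = 8P - 23, gives P* = 7 and Q* = 33.
Because the ceiling (6) lies below the market-clearing price, it is binding.
At P = 6: Qd = 68 - 5·6 = 38 and Qs = 8·6 - 23 = 25.
Quantity traded falls to 25. At Q = 25 the demand price is (68 - 25)/5 = 8.6 and the supply price is (23 + 25)/8 = 6.
Deadweight loss = ½ · (8.6 - 6) · (33 - 25) = ½ · 2.6 · 8 = 10.4.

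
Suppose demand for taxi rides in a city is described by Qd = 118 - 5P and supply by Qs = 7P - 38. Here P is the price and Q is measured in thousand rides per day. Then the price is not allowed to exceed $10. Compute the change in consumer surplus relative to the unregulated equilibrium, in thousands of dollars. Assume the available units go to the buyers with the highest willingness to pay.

51.9

Equilibrium: 118 - 5P = 7P - 38, so 156 = 12P and P* = 13, Q* = 53.
Since 10 < 13, the ceiling is binding.
At P = 10: Qd = 118 - 5·10 = 68 and Qs = 7·10 - 38 = 32.
Consumer surplus without the control is ½ · (23.6 - 13) · 53 = 280.9.
With the ceiling, 32 units are sold at 10 (assume they go to the highest-value buyers). The demand price at Q = 32 is 17.2, so CS = ½ · [(23.6 - 10) + (17.2 - 10)] · 32 = 332.8.
Change in consumer surplus = 332.8 - 280.9 = 51.9.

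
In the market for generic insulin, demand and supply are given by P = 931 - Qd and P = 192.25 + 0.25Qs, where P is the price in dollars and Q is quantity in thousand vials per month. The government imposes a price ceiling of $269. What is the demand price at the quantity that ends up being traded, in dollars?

Rearranging demand gives Qd = 931 - P; rearranging supply gives Qs = 4P - 769. Setting quantity demanded equal to quantity supplied, 931 - P = 4P - 769, gives P* = 340 and Q* = 591.
Since 269 < 340, the ceiling is binding.
At P = 269: Qd = 931 - 269 = 662 and Qs = 4·269 - 769 = 307.
Only 307 units reach the market. On the demand curve, the marginal buyer's willingness to pay at Q = 307 is (931 - 307) = 624.

624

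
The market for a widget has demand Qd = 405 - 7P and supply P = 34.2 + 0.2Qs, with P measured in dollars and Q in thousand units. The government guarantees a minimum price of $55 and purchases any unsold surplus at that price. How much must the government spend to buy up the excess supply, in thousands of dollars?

4620

Rearranging supply gives Qs = 5P - 171. In a free market, 405 - 7P = 5P - 171 gives the equilibrium P* = 48, Q* = 69.
Because the floor (55) lies above the market-clearing price, it is binding.
At P = 55: Qd = 405 - 7·55 = 20 and Qs = 5·55 - 171 = 104.
Surplus = Qs - Qd = 84.
Government expenditure = surplus × support price = 84 × 55 = 4620.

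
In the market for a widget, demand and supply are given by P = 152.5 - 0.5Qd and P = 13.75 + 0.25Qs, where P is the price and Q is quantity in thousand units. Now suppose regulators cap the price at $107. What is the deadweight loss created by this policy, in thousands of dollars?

0

Rearranging demand gives Qd = 305 - 2P; rearranging supply gives Qs = 4P - 55. In a free market, 305 - 2P = 4P - 55 gives the equilibrium P* = 60, Q* = 185.
The ceiling of 107 is above the equilibrium price 60, so it is not binding; the market clears at P* = 60, Q* = 185.
Since the control does not bind, no trades are prevented and deadweight loss is zero.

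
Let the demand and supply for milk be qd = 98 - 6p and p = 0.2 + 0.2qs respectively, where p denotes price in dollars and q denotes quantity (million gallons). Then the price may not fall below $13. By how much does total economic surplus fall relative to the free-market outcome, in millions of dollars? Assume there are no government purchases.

Rearranging supply gives qs = 5p - 1. Setting quantity demanded equal to quantity supplied, 98 - 6p = 5p - 1, gives p* = 9 and q* = 44.
Because the floor (13) lies above the market-clearing price, it is binding.
At p = 13: qd = 98 - 6·13 = 20 and qs = 5·13 - 1 = 64.
Quantity traded falls to 20. At q = 20 the demand price is (98 - 20)/6 = 13 and the supply price is (1 + 20)/5 = 4.2.
Deadweight loss = ½ · (13 - 4.2) · (44 - 20) = ½ · 8.8 · 24 = 105.6.

105.6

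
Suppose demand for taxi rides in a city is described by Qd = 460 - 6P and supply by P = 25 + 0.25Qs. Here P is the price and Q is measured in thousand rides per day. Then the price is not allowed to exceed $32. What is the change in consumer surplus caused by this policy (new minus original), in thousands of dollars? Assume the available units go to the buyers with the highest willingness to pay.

Rearranging supply gives Qs = 4P - 100. In a free market, 460 - 6P = 4P - 100 gives the equilibrium P* = 56, Q* = 124.
Because the ceiling (32) lies below the market-clearing price, it is binding.
At P = 32: Qd = 460 - 6·32 = 268 and Qs = 4·32 - 100 = 28.
Consumer surplus without the control is ½ · (230/3 - 56) · 124 = 3844/3.
With the ceiling, 28 units are sold at 32 (assume they go to the highest-value buyers). The demand price at Q = 28 is 72, so CS = ½ · [(230/3 - 32) + (72 - 32)] · 28 = 3556/3.
Change in consumer surplus = 3556/3 - 3844/3 = -96.

-96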